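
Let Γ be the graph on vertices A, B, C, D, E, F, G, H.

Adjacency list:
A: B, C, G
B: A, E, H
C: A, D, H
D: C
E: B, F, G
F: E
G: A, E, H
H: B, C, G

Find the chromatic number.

2

C and H are adjacent, so at least 2 colors are needed.
2 colors suffice: A=blue, B=red, C=red, D=blue, E=blue, F=red, G=red, H=blue. Every edge joins two different colors.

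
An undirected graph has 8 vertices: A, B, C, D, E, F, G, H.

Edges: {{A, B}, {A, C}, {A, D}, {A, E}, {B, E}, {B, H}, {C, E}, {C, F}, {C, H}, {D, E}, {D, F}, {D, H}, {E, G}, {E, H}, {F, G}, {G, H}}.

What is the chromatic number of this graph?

3

A, C, E form a triangle, so at least 3 colors are needed.
3 colors suffice: A=blue, B=green, C=green, D=green, E=red, F=red, G=green, H=blue. Every edge joins two different colors.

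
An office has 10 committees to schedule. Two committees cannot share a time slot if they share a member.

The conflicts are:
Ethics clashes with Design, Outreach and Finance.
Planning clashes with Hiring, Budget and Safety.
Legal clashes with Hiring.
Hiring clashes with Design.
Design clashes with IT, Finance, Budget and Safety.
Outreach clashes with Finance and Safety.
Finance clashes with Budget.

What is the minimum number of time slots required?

3

Design, Finance, Budget are mutually in conflict, so at least 3 time slots are needed.
3 time slots suffice: time slot 1 → {Planning, Legal, Design, Outreach}; time slot 2 → {Hiring, IT, Finance, Safety}; time slot 3 → {Ethics, Budget}. No two conflicting committees share a time slot.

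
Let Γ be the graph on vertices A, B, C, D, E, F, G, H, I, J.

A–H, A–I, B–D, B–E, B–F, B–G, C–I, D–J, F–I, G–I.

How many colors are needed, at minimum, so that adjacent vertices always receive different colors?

2

A and H are adjacent, so at least 2 colors are needed.
One proper 2-coloring: A=2, B=1, C=2, D=2, E=2, F=2, G=2, H=1, I=1, J=1. Every edge joins two different colors.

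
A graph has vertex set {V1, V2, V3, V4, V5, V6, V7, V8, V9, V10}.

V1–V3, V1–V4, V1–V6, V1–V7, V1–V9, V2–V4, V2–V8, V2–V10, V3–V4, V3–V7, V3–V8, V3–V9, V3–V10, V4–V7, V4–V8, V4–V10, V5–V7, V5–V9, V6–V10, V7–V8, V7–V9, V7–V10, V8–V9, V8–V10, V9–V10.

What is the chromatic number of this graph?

V3, V7, V8, V9, V10 are pairwise adjacent (a clique of size 5), so at least 5 colors are needed.
5 colors suffice: color R → {V2, V6, V7}; color B → {V1, V5, V10}; color G → {V4, V9}; color Y → {V3}; color P → {V8}. Every edge joins two different colors.

5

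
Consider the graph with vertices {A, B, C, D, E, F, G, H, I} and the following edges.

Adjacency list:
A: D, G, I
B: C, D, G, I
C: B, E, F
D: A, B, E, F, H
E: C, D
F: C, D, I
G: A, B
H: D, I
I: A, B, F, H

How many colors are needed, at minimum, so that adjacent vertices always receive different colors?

2

H and I are adjacent, so at least 2 colors are needed.
One proper 2-coloring: A=2, B=2, C=1, D=1, E=2, F=2, G=1, H=2, I=1. Every edge joins two different colors.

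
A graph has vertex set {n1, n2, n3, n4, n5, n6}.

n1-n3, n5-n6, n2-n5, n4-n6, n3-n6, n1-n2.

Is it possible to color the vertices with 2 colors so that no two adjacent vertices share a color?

The cycle n1-n3-n6-n5-n2-n1 has odd length 5, so it cannot be 2-colored; at least 3 colors are needed.
So 2 colors are not enough.

No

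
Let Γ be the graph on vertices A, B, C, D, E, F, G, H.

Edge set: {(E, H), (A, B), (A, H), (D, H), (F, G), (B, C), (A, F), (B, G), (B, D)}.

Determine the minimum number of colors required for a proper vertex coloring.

A and H are adjacent, so at least 2 colors are needed.
2 colors suffice: A=blue, B=red, C=blue, D=blue, E=blue, F=red, G=blue, H=red. Each edge has distinct colors on its endpoints.

2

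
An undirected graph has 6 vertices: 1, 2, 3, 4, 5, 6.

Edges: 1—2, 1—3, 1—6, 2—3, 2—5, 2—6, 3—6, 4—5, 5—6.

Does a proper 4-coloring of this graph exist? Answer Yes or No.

The chromatic number is 4. 1, 2, 3, 6 are mutually adjacent (a clique of size 4), so at least 4 colors are needed.
One proper 4-coloring: 1=yellow, 2=red, 3=green, 4=red, 5=green, 6=blue.
That is already a proper 4-coloring.

Yes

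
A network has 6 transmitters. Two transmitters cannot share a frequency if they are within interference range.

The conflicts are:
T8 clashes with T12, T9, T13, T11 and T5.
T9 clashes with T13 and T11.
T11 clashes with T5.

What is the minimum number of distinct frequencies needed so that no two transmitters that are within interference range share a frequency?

T8, T9, T11 pairwise conflict, so at least 3 frequencies are needed.
3 frequencies suffice: frequency 1 → {T8}; frequency 2 → {T12, T9, T5}; frequency 3 → {T13, T11}. Every pair that conflicts lands in different frequencies.

3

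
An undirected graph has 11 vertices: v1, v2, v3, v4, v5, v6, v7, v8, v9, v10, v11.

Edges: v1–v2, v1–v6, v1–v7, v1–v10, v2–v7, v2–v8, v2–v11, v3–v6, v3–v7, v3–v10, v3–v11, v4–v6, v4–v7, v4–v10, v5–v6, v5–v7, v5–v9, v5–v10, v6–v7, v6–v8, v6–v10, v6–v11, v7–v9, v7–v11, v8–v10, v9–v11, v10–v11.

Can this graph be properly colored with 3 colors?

No

v3, v6, v10, v11 are mutually adjacent (a clique of size 4), so at least 4 colors are needed.
So 3 colors are not enough.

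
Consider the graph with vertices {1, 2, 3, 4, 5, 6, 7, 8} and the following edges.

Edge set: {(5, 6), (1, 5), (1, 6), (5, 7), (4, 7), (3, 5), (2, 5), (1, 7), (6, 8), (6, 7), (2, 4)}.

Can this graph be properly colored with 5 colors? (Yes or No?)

The chromatic number is 4. 1, 5, 6, 7 are pairwise adjacent (a clique of size 4), so at least 4 colors are needed.
4 colors suffice: color red → {4, 5, 8}; color blue → {2, 3, 7}; color green → {6}; color yellow → {1}.
Since 5 ≥ 4, a proper 5-coloring certainly exists.

Yes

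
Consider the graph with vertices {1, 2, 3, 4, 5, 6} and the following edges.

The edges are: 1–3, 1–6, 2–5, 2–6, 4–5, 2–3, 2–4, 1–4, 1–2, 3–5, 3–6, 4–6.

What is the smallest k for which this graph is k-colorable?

1, 2, 4, 6 form a clique, so at least 4 colors are needed.
4 colors suffice: color a → {2}; color b → {5, 6}; color c → {3, 4}; color d → {1}. Each edge has distinct colors on its endpoints.

4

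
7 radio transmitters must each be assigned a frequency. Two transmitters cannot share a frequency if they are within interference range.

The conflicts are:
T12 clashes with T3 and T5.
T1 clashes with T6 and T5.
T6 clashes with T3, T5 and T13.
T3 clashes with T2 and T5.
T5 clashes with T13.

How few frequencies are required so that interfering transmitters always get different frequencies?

T12, T3, T5 all conflict with each other, so at least 3 frequencies are needed.
A valid assignment using 3 frequencies: T12=3, T1=2, T6=3, T3=2, T2=1, T5=1, T13=2. No two conflicting transmitters share a frequency.

3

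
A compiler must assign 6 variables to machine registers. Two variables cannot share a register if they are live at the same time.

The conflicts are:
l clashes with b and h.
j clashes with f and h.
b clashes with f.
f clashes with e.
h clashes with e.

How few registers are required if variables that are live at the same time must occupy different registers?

The cycle e-f-b-l-h-e has odd length 5, so it cannot be 2-colored; at least 3 registers are needed.
A valid assignment using 3 registers: l=3, j=2, b=2, f=1, h=1, e=2. Every pair that conflicts lands in different registers.

3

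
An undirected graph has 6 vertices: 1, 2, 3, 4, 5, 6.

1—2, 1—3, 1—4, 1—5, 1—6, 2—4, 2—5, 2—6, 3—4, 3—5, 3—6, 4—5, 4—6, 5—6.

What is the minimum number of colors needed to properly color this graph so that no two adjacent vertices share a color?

1, 2, 4, 5, 6 are mutually adjacent (a clique of size 5), so at least 5 colors are needed.
One proper 5-coloring: 1=blue, 2=purple, 3=purple, 4=green, 5=yellow, 6=red. No two adjacent vertices share a color.

5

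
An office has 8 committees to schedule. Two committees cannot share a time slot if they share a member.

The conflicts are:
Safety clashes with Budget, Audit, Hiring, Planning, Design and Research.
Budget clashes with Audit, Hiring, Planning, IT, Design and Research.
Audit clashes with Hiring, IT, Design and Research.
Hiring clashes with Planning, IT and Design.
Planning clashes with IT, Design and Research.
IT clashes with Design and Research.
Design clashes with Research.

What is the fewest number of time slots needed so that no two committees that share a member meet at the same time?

5

Safety, Budget, Hiring, Planning, Design pairwise conflict, so at least 5 time slots are needed.
5 time slots suffice: time slot 1 → {Budget}; time slot 2 → {Design}; time slot 3 → {Safety, IT}; time slot 4 → {Audit, Planning}; time slot 5 → {Hiring, Research}. Each listed conflict is separated.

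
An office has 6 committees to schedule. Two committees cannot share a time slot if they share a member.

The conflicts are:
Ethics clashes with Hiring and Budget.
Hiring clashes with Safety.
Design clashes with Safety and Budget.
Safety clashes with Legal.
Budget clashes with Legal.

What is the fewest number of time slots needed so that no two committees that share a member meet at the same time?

The cycle Ethics-Budget-Legal-Safety-Hiring-Ethics has odd length 5, so it cannot be 2-colored; at least 3 time slots are needed.
Using 3 time slots: Ethics=3, Hiring=2, Design=2, Safety=1, Budget=1, Legal=2. No two conflicting committees share a time slot.

3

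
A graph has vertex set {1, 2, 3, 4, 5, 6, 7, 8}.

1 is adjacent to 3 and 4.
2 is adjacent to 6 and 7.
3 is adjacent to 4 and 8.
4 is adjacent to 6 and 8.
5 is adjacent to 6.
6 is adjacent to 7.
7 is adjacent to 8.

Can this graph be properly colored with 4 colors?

Yes

The chromatic number is 3. 2, 6, 7 are mutually adjacent, so at least 3 colors are needed.
3 colors suffice: color a → {1, 6, 8}; color b → {4, 5, 7}; color c → {2, 3}.
Since 4 ≥ 3, a proper 4-coloring certainly exists.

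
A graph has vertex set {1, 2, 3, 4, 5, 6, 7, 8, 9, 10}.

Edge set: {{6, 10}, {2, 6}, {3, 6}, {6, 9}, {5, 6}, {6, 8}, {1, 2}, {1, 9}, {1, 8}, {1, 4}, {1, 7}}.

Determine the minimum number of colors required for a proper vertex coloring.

2

2 and 6 are adjacent, so at least 2 colors are needed.
2 colors suffice: 1=a, 2=b, 3=b, 4=b, 5=b, 6=a, 7=b, 8=b, 9=b, 10=b. No two adjacent vertices share a color.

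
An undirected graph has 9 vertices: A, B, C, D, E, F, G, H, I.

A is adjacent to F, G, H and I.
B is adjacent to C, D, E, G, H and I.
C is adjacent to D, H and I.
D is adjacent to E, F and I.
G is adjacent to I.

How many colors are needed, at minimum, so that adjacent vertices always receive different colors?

B, C, D, I form a clique, so at least 4 colors are needed.
4 colors suffice: color red → {A, B}; color blue → {D, G, H}; color green → {E, F, I}; color yellow → {C}. No two adjacent vertices share a color.

4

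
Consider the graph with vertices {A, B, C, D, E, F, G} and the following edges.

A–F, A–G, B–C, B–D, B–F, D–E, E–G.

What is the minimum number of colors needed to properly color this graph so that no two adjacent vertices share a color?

2

B and C are adjacent, so at least 2 colors are needed.
2 colors suffice: color 1 → {A, B, E}; color 2 → {C, D, F, G}. Every edge joins two different colors.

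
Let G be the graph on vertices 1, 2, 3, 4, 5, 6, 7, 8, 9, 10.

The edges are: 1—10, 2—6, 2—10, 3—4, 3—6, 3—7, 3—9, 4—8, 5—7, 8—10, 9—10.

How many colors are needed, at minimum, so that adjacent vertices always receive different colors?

3

The cycle 10-9-3-4-8-10 has odd length 5, so it cannot be 2-colored; at least 3 colors are needed.
One proper 3-coloring: 1=blue, 2=green, 3=red, 4=blue, 5=red, 6=blue, 7=blue, 8=green, 9=blue, 10=red. Every edge joins two different colors.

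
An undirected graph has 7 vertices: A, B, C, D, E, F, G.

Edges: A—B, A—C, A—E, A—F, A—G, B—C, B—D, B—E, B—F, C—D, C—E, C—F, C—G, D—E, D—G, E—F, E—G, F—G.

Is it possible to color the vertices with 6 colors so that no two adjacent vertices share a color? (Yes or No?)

Yes

The chromatic number is 5. A, C, E, F, G form a clique, so at least 5 colors are needed.
5 colors suffice: color 1 → {E}; color 2 → {C}; color 3 → {D, F}; color 4 → {A}; color 5 → {B, G}.
Since 6 ≥ 5, a proper 6-coloring certainly exists.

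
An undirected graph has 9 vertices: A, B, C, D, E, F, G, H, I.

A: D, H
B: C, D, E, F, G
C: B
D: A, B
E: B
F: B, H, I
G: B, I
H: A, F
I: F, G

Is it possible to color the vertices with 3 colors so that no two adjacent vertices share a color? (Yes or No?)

Yes

The chromatic number is 3. The cycle D-A-H-F-B-D has odd length 5, so it cannot be 2-colored; at least 3 colors are needed.
3 colors suffice: color 1 → {B, H, I}; color 2 → {C, D, E, F, G}; color 3 → {A}.
That is already a proper 3-coloring.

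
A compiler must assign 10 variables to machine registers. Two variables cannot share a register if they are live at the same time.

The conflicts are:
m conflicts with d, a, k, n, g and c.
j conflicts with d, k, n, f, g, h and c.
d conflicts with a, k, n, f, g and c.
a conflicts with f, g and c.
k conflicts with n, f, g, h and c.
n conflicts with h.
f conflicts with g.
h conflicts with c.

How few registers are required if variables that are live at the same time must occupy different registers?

5

j, d, k, f, g pairwise conflict, so at least 5 registers are needed.
5 registers suffice: register 1 → {a, k}; register 2 → {d, h}; register 3 → {m, j}; register 4 → {n, g, c}; register 5 → {f}. Each listed conflict is separated.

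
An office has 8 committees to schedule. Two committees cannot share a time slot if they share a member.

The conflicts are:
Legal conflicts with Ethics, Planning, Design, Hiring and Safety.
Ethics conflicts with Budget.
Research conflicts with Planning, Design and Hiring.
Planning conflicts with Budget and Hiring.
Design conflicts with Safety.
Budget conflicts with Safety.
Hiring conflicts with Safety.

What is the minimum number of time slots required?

3

Legal, Planning, Hiring pairwise conflict, so at least 3 time slots are needed.
3 time slots suffice: time slot 1 → {Legal, Research, Budget}; time slot 2 → {Ethics, Planning, Safety}; time slot 3 → {Design, Hiring}. Each listed conflict is separated.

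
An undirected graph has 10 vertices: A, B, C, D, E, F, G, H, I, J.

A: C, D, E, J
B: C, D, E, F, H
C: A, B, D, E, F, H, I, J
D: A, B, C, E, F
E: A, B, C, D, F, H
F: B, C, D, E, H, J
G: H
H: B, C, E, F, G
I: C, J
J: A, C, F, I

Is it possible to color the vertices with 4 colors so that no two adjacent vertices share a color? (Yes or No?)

No

B, C, D, E, F are mutually adjacent (a clique of size 5), so at least 5 colors are needed.
So 4 colors are not enough.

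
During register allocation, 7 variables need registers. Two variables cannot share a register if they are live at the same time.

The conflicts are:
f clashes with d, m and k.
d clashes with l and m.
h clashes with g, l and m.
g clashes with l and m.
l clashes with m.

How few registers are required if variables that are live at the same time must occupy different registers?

4

h, g, l, m are mutually in conflict, so at least 4 registers are needed.
A valid assignment using 4 registers: f=2, d=3, h=3, g=4, l=2, m=1, k=1. No two conflicting variables share a register.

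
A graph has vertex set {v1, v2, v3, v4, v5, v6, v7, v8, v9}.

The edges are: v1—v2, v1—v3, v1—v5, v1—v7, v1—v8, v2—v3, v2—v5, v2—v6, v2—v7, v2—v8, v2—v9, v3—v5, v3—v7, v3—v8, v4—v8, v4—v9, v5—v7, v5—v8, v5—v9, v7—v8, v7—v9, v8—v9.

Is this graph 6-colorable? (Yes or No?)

The chromatic number is 6. v1, v2, v3, v5, v7, v8 are pairwise adjacent (a clique of size 6), so at least 6 colors are needed.
6 colors suffice: color 1 → {v6, v8}; color 2 → {v2, v4}; color 3 → {v7}; color 4 → {v5}; color 5 → {v1, v9}; color 6 → {v3}.
That is already a proper 6-coloring.

Yes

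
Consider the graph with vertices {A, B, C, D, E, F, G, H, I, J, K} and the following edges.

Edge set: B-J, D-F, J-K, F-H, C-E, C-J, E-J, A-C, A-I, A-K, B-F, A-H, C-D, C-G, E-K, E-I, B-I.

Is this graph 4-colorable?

The chromatic number is 3. C, E, J are mutually adjacent, so at least 3 colors are needed.
3 colors suffice: color red → {C, F, I, K}; color blue → {A, B, D, E, G}; color green → {H, J}.
Since 4 ≥ 3, a proper 4-coloring certainly exists.

Yes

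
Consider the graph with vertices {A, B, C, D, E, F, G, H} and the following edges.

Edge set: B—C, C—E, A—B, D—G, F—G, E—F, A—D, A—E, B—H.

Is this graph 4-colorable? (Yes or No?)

Yes

The chromatic number is 3. The cycle D-A-E-F-G-D has odd length 5, so it cannot be 2-colored; at least 3 colors are needed.
A valid assignment using 3 colors: A=blue, B=red, C=blue, D=green, E=red, F=blue, G=red, H=blue.
Since 4 ≥ 3, a proper 4-coloring certainly exists.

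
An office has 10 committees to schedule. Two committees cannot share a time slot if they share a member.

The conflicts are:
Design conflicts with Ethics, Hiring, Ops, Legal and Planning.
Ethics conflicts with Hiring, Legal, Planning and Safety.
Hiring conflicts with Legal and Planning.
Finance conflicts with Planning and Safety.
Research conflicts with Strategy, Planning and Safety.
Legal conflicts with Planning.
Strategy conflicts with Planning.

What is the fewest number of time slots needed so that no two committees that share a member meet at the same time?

5

Design, Ethics, Hiring, Legal, Planning are mutually in conflict, so at least 5 time slots are needed.
A valid assignment using 5 time slots: Design=2, Ethics=3, Hiring=5, Ops=1, Finance=2, Research=2, Legal=4, Strategy=3, Planning=1, Safety=1. Each listed conflict is separated.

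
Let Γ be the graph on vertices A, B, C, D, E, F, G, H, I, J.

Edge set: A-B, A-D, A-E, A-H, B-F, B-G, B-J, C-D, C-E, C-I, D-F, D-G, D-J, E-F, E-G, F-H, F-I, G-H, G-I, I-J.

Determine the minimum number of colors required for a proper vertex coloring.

2

F and H are adjacent, so at least 2 colors are needed.
2 colors suffice: A=red, B=blue, C=red, D=blue, E=blue, F=red, G=red, H=blue, I=blue, J=red. Each edge has distinct colors on its endpoints.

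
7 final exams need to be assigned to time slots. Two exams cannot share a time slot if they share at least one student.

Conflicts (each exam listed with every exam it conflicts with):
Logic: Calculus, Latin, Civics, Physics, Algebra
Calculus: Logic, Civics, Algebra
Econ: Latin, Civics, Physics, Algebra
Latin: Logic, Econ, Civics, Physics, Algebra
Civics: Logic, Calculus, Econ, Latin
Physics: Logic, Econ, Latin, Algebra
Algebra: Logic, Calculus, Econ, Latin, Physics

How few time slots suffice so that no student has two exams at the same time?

Econ, Latin, Physics, Algebra pairwise conflict, so at least 4 time slots are needed.
A valid assignment using 4 time slots: Logic=3, Calculus=2, Econ=3, Latin=2, Civics=1, Physics=4, Algebra=1. Every pair that conflicts lands in different time slots.

4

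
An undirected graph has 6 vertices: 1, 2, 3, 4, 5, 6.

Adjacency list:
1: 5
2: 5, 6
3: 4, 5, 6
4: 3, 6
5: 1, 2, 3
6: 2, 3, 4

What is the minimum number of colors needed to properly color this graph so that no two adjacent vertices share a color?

3, 4, 6 form a triangle, so at least 3 colors are needed.
3 colors suffice: color a → {5, 6}; color b → {1, 2, 3}; color c → {4}. No two adjacent vertices share a color.

3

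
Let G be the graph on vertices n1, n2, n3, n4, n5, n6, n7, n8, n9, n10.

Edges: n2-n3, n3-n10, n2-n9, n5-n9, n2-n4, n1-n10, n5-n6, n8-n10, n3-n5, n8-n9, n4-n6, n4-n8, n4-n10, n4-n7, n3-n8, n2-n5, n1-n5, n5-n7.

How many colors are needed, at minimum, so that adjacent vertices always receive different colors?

3

n2, n5, n9 are mutually adjacent, so at least 3 colors are needed.
A valid assignment using 3 colors: n1=2, n2=3, n3=2, n4=2, n5=1, n6=3, n7=3, n8=1, n9=2, n10=3. Every edge joins two different colors.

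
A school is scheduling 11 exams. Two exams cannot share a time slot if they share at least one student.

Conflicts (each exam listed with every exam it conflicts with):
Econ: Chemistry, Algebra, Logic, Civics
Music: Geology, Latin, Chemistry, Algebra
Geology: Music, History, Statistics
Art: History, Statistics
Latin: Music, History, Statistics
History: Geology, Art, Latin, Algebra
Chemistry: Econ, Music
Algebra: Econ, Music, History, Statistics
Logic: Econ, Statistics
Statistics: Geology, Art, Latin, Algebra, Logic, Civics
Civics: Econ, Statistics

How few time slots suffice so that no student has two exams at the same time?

2

Art and Statistics conflict, so at least 2 time slots are needed.
2 time slots suffice: time slot 1 → {Econ, Music, History, Statistics}; time slot 2 → {Geology, Art, Latin, Chemistry, Algebra, Logic, Civics}. Every pair that conflicts lands in different time slots.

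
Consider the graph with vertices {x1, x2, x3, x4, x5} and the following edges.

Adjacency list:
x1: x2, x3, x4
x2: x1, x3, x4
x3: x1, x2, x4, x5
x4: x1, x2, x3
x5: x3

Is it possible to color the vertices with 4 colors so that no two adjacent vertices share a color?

Yes

The chromatic number is 4. x1, x2, x3, x4 are mutually adjacent (a clique of size 4), so at least 4 colors are needed.
4 colors suffice: color 1 → {x3}; color 2 → {x1, x5}; color 3 → {x4}; color 4 → {x2}.
That is already a proper 4-coloring.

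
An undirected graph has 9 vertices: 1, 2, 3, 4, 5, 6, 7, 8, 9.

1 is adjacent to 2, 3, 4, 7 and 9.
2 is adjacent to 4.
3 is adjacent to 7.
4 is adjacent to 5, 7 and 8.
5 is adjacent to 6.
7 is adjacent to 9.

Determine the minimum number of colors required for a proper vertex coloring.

1, 4, 7 are mutually adjacent, so at least 3 colors are needed.
A valid assignment using 3 colors: 1=a, 2=c, 3=b, 4=b, 5=a, 6=b, 7=c, 8=a, 9=b. Every edge joins two different colors.

3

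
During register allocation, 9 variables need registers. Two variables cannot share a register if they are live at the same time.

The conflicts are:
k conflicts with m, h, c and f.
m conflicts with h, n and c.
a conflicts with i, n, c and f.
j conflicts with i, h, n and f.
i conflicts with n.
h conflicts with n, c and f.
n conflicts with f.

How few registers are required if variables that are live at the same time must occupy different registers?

4

j, h, n, f all conflict with each other, so at least 4 registers are needed.
4 registers suffice: k=2, m=3, a=1, j=4, i=3, h=1, n=2, c=4, f=3. Every pair that conflicts lands in different registers.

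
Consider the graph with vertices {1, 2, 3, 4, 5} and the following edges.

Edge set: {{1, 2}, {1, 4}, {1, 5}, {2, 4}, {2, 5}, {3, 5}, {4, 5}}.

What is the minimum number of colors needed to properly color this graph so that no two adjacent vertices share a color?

4

1, 2, 4, 5 are pairwise adjacent (a clique of size 4), so at least 4 colors are needed.
A valid assignment using 4 colors: 1=blue, 2=yellow, 3=blue, 4=green, 5=red. Every edge joins two different colors.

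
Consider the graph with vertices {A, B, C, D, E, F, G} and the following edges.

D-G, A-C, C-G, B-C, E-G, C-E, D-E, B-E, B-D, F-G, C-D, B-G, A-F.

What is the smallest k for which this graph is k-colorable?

B, C, D, E, G form a clique, so at least 5 colors are needed.
5 colors suffice: color 1 → {C, F}; color 2 → {A, G}; color 3 → {E}; color 4 → {B}; color 5 → {D}. No two adjacent vertices share a color.

5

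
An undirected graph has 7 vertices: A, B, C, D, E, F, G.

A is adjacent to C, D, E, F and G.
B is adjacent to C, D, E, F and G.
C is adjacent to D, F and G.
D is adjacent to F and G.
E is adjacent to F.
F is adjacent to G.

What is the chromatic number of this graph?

5

B, C, D, F, G are pairwise adjacent (a clique of size 5), so at least 5 colors are needed.
5 colors suffice: color 1 → {F}; color 2 → {E, G}; color 3 → {A, B}; color 4 → {D}; color 5 → {C}. Every edge joins two different colors.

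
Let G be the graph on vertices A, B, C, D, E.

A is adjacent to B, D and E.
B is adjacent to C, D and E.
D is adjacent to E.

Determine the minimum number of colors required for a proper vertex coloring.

4

A, B, D, E are pairwise adjacent (a clique of size 4), so at least 4 colors are needed.
One proper 4-coloring: A=3, B=1, C=2, D=2, E=4. Each edge has distinct colors on its endpoints.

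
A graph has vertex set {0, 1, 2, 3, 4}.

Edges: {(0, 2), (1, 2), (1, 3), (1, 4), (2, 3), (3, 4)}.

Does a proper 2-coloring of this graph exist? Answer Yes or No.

1, 3, 4 are mutually adjacent, so at least 3 colors are needed.
So 2 colors are not enough.

No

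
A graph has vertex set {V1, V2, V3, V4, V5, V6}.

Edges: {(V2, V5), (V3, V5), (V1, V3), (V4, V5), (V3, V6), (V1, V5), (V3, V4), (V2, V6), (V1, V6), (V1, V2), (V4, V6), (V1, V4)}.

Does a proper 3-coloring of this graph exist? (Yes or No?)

V1, V3, V4, V6 form a clique, so at least 4 colors are needed.
So 3 colors are not enough.

No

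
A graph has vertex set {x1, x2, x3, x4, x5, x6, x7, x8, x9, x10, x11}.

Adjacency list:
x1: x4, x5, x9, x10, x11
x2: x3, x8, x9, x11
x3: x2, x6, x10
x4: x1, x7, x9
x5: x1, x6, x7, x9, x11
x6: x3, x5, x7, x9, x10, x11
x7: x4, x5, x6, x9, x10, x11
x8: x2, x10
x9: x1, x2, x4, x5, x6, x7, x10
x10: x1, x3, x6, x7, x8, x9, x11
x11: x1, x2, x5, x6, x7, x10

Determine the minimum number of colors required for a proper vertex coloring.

4

x6, x7, x9, x10 are pairwise adjacent (a clique of size 4), so at least 4 colors are needed.
4 colors suffice: color 1 → {x3, x8, x9, x11}; color 2 → {x2, x4, x5, x10}; color 3 → {x1, x7}; color 4 → {x6}. No two adjacent vertices share a color.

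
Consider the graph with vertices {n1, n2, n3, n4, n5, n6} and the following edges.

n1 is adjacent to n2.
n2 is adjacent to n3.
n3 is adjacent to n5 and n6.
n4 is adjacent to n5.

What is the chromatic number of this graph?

n3 and n5 are adjacent, so at least 2 colors are needed.
A valid assignment using 2 colors: n1=R, n2=B, n3=R, n4=R, n5=B, n6=B. Each edge has distinct colors on its endpoints.

2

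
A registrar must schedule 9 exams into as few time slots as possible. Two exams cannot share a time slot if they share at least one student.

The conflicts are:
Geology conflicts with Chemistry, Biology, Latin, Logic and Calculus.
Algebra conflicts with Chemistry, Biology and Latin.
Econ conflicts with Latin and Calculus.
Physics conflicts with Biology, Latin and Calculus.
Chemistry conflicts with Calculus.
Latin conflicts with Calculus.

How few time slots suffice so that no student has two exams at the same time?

3

Physics, Latin, Calculus pairwise conflict, so at least 3 time slots are needed.
3 time slots suffice: Geology=2, Algebra=2, Econ=2, Physics=2, Chemistry=1, Biology=1, Latin=1, Logic=1, Calculus=3. No two conflicting exams share a time slot.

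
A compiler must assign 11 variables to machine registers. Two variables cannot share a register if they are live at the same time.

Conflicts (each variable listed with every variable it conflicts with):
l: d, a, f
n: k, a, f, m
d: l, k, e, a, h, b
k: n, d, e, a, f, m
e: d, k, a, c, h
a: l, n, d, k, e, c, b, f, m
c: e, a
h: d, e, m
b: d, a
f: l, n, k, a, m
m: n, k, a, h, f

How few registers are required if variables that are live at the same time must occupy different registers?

n, k, a, f, m pairwise conflict, so at least 5 registers are needed.
A valid assignment using 5 registers: l=3, n=5, d=2, k=3, e=4, a=1, c=2, h=1, b=3, f=2, m=4. No two conflicting variables share a register.

5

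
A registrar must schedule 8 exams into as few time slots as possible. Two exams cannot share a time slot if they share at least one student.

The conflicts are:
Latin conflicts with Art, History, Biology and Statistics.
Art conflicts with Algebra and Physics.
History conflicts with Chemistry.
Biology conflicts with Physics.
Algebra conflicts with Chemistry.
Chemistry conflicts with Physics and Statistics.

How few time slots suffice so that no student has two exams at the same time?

The cycle Art-Latin-History-Chemistry-Algebra-Art has odd length 5, so it cannot be 2-colored; at least 3 time slots are needed.
3 time slots suffice: time slot 1 → {Latin, Chemistry}; time slot 2 → {Art, History, Biology, Statistics}; time slot 3 → {Algebra, Physics}. Each listed conflict is separated.

3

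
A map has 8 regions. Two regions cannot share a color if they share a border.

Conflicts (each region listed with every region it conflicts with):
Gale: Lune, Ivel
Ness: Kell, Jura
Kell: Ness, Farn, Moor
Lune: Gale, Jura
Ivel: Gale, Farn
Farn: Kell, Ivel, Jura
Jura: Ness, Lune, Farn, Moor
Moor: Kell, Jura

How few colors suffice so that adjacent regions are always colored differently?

The cycle Gale-Lune-Jura-Farn-Ivel-Gale has odd length 5, so it cannot be 2-colored; at least 3 colors are needed.
3 colors suffice: color 1 → {Gale, Kell, Jura}; color 2 → {Ness, Lune, Farn, Moor}; color 3 → {Ivel}. Each listed conflict is separated.

3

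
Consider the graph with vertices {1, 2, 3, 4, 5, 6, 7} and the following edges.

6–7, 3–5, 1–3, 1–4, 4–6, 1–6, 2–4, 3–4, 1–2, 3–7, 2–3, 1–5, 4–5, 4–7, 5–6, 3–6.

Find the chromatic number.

1, 3, 4, 5, 6 are mutually adjacent (a clique of size 5), so at least 5 colors are needed.
5 colors suffice: color a → {4}; color b → {3}; color c → {1, 7}; color d → {2, 6}; color e → {5}. Each edge has distinct colors on its endpoints.

5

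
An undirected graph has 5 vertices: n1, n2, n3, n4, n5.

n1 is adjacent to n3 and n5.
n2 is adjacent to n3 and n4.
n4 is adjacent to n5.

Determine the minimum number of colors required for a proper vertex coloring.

3

The cycle n4-n5-n1-n3-n2-n4 has odd length 5, so it cannot be 2-colored; at least 3 colors are needed.
3 colors suffice: color 1 → {n1, n2}; color 2 → {n3, n5}; color 3 → {n4}. Each edge has distinct colors on its endpoints.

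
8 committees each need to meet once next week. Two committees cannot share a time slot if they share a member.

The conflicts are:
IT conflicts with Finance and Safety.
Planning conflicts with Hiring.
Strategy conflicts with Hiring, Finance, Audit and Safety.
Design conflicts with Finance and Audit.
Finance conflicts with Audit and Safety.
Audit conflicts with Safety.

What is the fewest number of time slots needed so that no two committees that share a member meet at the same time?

Strategy, Finance, Audit, Safety all conflict with each other, so at least 4 time slots are needed.
4 time slots suffice: IT=2, Planning=2, Strategy=2, Hiring=1, Design=2, Finance=1, Audit=4, Safety=3. Every pair that conflicts lands in different time slots.

4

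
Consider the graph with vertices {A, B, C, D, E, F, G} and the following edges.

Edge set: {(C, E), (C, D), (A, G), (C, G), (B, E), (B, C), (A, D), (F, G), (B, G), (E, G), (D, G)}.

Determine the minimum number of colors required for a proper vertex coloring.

B, C, E, G form a clique, so at least 4 colors are needed.
4 colors suffice: color 1 → {G}; color 2 → {A, C, F}; color 3 → {D, E}; color 4 → {B}. Every edge joins two different colors.

4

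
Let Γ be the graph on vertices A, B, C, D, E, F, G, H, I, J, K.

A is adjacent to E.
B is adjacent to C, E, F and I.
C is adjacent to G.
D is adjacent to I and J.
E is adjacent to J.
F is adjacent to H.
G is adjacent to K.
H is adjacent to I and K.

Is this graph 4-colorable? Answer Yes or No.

Yes

The chromatic number is 3. The cycle I-D-J-E-B-I has odd length 5, so it cannot be 2-colored; at least 3 colors are needed.
3 colors suffice: color 1 → {A, B, G, H, J}; color 2 → {C, E, F, I, K}; color 3 → {D}.
Since 4 ≥ 3, a proper 4-coloring certainly exists.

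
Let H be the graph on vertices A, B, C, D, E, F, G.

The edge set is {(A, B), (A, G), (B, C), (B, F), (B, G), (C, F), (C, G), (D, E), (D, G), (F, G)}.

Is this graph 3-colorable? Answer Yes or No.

No

B, C, F, G form a clique, so at least 4 colors are needed.
So 3 colors are not enough.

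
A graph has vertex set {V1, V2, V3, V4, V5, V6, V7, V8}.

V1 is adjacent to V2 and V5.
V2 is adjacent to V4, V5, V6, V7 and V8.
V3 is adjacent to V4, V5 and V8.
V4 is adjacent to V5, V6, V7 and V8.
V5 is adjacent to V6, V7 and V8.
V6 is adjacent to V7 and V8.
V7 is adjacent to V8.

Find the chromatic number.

6

V2, V4, V5, V6, V7, V8 form a clique, so at least 6 colors are needed.
A valid assignment using 6 colors: V1=2, V2=3, V3=3, V4=2, V5=1, V6=5, V7=6, V8=4. No two adjacent vertices share a color.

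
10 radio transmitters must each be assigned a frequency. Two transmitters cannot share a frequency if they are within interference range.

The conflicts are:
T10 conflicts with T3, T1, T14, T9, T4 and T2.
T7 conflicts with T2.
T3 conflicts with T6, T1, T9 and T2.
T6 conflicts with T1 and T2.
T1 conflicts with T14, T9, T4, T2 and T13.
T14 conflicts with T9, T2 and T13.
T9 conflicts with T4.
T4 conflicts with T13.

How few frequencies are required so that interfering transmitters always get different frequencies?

T3, T6, T1, T2 all conflict with each other, so at least 4 frequencies are needed.
A valid assignment using 4 frequencies: T10=3, T7=1, T3=4, T6=3, T1=1, T14=4, T9=2, T4=4, T2=2, T13=2. Every pair that conflicts lands in different frequencies.

4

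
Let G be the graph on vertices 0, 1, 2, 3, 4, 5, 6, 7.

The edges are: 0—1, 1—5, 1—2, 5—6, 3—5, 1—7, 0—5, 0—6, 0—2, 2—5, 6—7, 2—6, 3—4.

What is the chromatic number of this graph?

4

0, 2, 5, 6 are mutually adjacent (a clique of size 4), so at least 4 colors are needed.
4 colors suffice: color red → {4, 5, 7}; color blue → {0, 3}; color green → {2}; color yellow → {1, 6}. No two adjacent vertices share a color.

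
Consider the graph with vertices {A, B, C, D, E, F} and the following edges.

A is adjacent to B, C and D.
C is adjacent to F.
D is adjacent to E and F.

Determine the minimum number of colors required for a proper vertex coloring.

2

A and C are adjacent, so at least 2 colors are needed.
2 colors suffice: A=red, B=blue, C=blue, D=blue, E=red, F=red. Every edge joins two different colors.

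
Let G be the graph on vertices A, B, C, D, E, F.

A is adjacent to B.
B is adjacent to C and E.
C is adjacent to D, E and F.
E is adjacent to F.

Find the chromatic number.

3

B, C, E are pairwise adjacent, so at least 3 colors are needed.
A valid assignment using 3 colors: A=1, B=2, C=1, D=2, E=3, F=2. Every edge joins two different colors.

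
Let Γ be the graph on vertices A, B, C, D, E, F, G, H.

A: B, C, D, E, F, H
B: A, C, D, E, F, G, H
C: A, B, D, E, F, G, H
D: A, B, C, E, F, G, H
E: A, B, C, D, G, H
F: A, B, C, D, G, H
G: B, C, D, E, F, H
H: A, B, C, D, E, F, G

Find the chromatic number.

6

B, C, D, F, G, H are pairwise adjacent (a clique of size 6), so at least 6 colors are needed.
6 colors suffice: color 1 → {H}; color 2 → {D}; color 3 → {B}; color 4 → {C}; color 5 → {A, G}; color 6 → {E, F}. Each edge has distinct colors on its endpoints.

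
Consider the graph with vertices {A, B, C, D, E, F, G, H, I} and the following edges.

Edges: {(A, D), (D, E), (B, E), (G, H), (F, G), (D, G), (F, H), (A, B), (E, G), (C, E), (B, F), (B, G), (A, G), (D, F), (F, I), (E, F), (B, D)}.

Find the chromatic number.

5

B, D, E, F, G are pairwise adjacent (a clique of size 5), so at least 5 colors are needed.
A valid assignment using 5 colors: A=red, B=purple, C=red, D=yellow, E=green, F=red, G=blue, H=green, I=blue. Every edge joins two different colors.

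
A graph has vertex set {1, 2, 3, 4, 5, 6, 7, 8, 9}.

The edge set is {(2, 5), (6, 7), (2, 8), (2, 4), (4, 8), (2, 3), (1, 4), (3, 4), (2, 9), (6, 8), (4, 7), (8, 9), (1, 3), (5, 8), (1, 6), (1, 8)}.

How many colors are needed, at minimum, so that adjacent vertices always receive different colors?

1, 6, 8 are mutually adjacent, so at least 3 colors are needed.
3 colors suffice: color a → {3, 7, 8}; color b → {4, 5, 6, 9}; color c → {1, 2}. No two adjacent vertices share a color.

3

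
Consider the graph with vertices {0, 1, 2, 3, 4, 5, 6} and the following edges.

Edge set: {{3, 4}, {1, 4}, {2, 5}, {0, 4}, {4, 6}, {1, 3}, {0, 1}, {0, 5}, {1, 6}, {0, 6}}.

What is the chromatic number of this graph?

0, 1, 4, 6 are mutually adjacent (a clique of size 4), so at least 4 colors are needed.
One proper 4-coloring: 0=b, 1=c, 2=b, 3=b, 4=a, 5=a, 6=d. Each edge has distinct colors on its endpoints.

4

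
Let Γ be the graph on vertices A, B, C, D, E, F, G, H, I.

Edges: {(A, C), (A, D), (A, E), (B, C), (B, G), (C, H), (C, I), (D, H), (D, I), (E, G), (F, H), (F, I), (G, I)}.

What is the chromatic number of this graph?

3

The cycle A-C-B-G-E-A has odd length 5, so it cannot be 2-colored; at least 3 colors are needed.
3 colors suffice: color 1 → {C, D, F, G}; color 2 → {A, B, H, I}; color 3 → {E}. Each edge has distinct colors on its endpoints.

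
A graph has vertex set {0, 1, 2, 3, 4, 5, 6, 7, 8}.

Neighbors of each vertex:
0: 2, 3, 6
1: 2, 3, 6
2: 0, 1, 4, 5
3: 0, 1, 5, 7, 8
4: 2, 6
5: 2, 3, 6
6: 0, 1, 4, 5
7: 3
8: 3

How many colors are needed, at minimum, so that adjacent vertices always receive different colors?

0 and 2 are adjacent, so at least 2 colors are needed.
2 colors suffice: 0=b, 1=b, 2=a, 3=a, 4=b, 5=b, 6=a, 7=b, 8=b. No two adjacent vertices share a color.

2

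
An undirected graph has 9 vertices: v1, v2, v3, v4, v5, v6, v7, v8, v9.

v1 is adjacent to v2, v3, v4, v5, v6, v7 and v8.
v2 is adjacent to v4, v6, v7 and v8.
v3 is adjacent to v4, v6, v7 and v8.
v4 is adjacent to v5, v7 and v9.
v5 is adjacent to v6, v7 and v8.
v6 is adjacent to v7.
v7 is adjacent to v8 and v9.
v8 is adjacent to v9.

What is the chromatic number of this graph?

v1, v5, v6, v7 form a clique, so at least 4 colors are needed.
4 colors suffice: color R → {v7}; color B → {v1, v9}; color G → {v4, v6, v8}; color Y → {v2, v3, v5}. Every edge joins two different colors.

4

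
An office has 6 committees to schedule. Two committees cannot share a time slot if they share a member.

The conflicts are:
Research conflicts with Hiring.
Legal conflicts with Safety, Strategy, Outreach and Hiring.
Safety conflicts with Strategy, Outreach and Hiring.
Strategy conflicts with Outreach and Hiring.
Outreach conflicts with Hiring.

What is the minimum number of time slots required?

Legal, Safety, Strategy, Outreach, Hiring are mutually in conflict, so at least 5 time slots are needed.
5 time slots suffice: time slot 1 → {Hiring}; time slot 2 → {Research, Safety}; time slot 3 → {Strategy}; time slot 4 → {Legal}; time slot 5 → {Outreach}. No two conflicting committees share a time slot.

5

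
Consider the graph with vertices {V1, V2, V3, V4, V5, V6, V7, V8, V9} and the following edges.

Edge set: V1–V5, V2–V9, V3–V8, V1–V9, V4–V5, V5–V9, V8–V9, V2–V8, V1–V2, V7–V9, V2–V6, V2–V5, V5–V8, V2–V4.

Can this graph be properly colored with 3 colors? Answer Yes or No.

V1, V2, V5, V9 are mutually adjacent (a clique of size 4), so at least 4 colors are needed.
So 3 colors are not enough.

No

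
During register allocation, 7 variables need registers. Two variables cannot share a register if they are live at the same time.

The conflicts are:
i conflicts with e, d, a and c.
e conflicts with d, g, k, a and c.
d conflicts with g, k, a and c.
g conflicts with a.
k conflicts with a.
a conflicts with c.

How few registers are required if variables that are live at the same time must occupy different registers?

5

i, e, d, a, c all conflict with each other, so at least 5 registers are needed.
5 registers suffice: register 1 → {e}; register 2 → {a}; register 3 → {d}; register 4 → {i, g, k}; register 5 → {c}. No two conflicting variables share a register.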